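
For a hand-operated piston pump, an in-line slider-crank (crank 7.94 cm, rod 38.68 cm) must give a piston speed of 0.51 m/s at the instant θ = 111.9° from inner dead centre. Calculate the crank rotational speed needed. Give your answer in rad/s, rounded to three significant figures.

7.51

For an in-line slider-crank, |v_piston| = rω|sinθ|·[1 + r cosθ/√(L² − r² sin²θ)].
With r = 0.0794 m, L = 0.3868 m, θ = 111.9°: the bracketed kinematic factor |dx/dθ| = 0.067924 m.
ω = v/|dx/dθ| = 0.51/0.067924 = 7.5083 rad/s.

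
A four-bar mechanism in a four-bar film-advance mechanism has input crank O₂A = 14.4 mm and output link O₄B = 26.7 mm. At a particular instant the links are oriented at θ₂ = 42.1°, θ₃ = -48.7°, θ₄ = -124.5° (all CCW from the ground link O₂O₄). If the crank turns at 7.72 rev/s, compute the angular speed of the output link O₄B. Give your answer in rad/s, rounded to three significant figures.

ω₂ = 48.51 rad/s (from 7.72 rev/s).
Differentiating the loop-closure r₂e^{iθ₂}+r₃e^{iθ₃}=r₁+r₄e^{iθ₄} gives r₂ω₂e^{iθ₂}+r₃ω₃e^{iθ₃}=r₄ω₄e^{iθ₄}.
Eliminating the other unknown: ω₄ = r₂ω₂ sin(θ₂−θ₃) / [r₄ sin(θ₄−θ₃)].
Numerator sine = +0.99990; denominator sine = -0.96945.
Result = 0.0144·48.51·(+0.99990) / (0.0267·(-0.96945)) = -26.983 rad/s; magnitude 26.983 rad/s.

27.0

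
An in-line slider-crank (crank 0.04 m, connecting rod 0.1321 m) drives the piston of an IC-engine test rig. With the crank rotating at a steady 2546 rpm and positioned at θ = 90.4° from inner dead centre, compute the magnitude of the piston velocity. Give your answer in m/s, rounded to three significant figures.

10.6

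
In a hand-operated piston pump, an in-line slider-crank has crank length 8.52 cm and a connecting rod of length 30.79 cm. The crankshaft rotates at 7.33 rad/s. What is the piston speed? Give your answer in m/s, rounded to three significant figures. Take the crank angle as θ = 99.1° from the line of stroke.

ω = 7.33 rad/s
For an in-line slider-crank, x = r cosθ + √(L² − r² sin²θ), so v = −rω sinθ·[1 + r cosθ/√(L² − r² sin²θ)].
With r = 0.0852 m, L = 0.3079 m, θ = 99.1°: √(L² − r² sin²θ) = 0.29618 m.
v = −0.0852·7.33·0.98741·[1 + 0.0852·-0.15816/0.29618] = -0.5886 m/s.
|v| = 0.5886 m/s.

0.589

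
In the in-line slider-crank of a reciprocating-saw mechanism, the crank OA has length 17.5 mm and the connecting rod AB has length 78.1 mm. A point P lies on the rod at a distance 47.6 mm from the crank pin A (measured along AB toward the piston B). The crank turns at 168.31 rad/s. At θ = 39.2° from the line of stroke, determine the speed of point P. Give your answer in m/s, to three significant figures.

ω = 168.3 rad/s.  Crank-pin speed |V_A| = rω = 2.9454 m/s, perpendicular to OA.
Rod angle: sinφ = −(r/L) sinθ ⇒ φ = -8.142°; ω_rod = −rω cosθ/√(L²−r²sin²θ) = -29.523 rad/s.
V_P = V_A + ω_rod × AP, with AP = 0.0476 m along the rod.
Components: V_Px = −rω sinθ − a·ω_rod·sinφ = -2.0606 m/s;  V_Py = rω cosθ + a·ω_rod·cosφ = +0.89139 m/s.
|V_P| = √(V_Px² + V_Py²) = 2.2452 m/s.

2.25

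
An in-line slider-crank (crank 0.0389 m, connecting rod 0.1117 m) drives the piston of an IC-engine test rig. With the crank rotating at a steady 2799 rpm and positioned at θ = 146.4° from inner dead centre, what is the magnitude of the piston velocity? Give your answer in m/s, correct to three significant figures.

4.44

ω = 2π·2799/60 = 293.1 rad/s
For an in-line slider-crank, x = r cosθ + √(L² − r² sin²θ), so v = −rω sinθ·[1 + r cosθ/√(L² − r² sin²θ)].
With r = 0.0389 m, L = 0.1117 m, θ = 146.4°: √(L² − r² sin²θ) = 0.10961 m.
v = −0.0389·293.1·0.55339·[1 + 0.0389·-0.83292/0.10961] = -4.4445 m/s.
|v| = 4.4445 m/s.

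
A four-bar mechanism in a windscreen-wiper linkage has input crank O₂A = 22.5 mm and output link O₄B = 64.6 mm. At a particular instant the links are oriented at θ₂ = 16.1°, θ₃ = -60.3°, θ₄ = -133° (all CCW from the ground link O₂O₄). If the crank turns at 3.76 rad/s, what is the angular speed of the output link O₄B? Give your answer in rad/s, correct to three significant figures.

1.33

ω₂ = 3.76 rad/s
Differentiating the loop-closure r₂e^{iθ₂}+r₃e^{iθ₃}=r₁+r₄e^{iθ₄} gives r₂ω₂e^{iθ₂}+r₃ω₃e^{iθ₃}=r₄ω₄e^{iθ₄}.
Eliminating the other unknown: ω₄ = r₂ω₂ sin(θ₂−θ₃) / [r₄ sin(θ₄−θ₃)].
Numerator sine = +0.97196; denominator sine = -0.95476.
Result = 0.0225·3.76·(+0.97196) / (0.0646·(-0.95476)) = -1.3332 rad/s; magnitude 1.3332 rad/s.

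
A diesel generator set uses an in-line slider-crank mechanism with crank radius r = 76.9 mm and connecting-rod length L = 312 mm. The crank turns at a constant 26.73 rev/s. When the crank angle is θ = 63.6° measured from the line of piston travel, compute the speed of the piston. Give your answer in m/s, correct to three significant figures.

12.9

ω = 2π·26.7 = 167.9 rad/s
For an in-line slider-crank, x = r cosθ + √(L² − r² sin²θ), so v = −rω sinθ·[1 + r cosθ/√(L² − r² sin²θ)].
With r = 0.0769 m, L = 0.312 m, θ = 63.6°: √(L² − r² sin²θ) = 0.3043 m.
v = −0.0769·167.9·0.89571·[1 + 0.0769·0.44464/0.3043] = -12.868 m/s.
|v| = 12.868 m/s.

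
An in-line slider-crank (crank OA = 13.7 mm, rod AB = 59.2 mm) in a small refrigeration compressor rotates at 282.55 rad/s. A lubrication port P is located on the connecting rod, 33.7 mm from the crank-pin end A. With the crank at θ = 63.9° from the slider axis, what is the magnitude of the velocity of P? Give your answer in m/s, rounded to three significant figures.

3.75

ω = 282.6 rad/s.  Crank-pin speed |V_A| = rω = 3.8709 m/s, perpendicular to OA.
Rod angle: sinφ = −(r/L) sinθ ⇒ φ = -11.995°; ω_rod = −rω cosθ/√(L²−r²sin²θ) = -29.409 rad/s.
V_P = V_A + ω_rod × AP, with AP = 0.0337 m along the rod.
Components: V_Px = −rω sinθ − a·ω_rod·sinφ = -3.6822 m/s;  V_Py = rω cosθ + a·ω_rod·cosφ = +0.73355 m/s.
|V_P| = √(V_Px² + V_Py²) = 3.7545 m/s.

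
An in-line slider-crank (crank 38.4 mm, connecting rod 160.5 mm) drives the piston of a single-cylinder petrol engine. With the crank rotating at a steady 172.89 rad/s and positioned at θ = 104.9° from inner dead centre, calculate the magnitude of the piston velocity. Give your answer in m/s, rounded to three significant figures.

6.01

ω = 172.9 rad/s
For an in-line slider-crank, x = r cosθ + √(L² − r² sin²θ), so v = −rω sinθ·[1 + r cosθ/√(L² − r² sin²θ)].
With r = 0.0384 m, L = 0.1605 m, θ = 104.9°: √(L² − r² sin²θ) = 0.15615 m.
v = −0.0384·172.9·0.96638·[1 + 0.0384·-0.25713/0.15615] = -6.0101 m/s.
|v| = 6.0101 m/s.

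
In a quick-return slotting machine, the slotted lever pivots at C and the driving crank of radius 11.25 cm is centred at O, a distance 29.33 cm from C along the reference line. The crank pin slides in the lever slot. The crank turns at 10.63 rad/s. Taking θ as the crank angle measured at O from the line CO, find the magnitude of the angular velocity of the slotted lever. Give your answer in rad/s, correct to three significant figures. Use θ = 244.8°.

0.210

ω = 10.63 rad/s
Crank pin A relative to C: A = (d + r cosθ, r sinθ); lever angle φ = atan2(r sinθ, d + r cosθ).
Differentiating tanφ: φ̇ = rω(d cosθ + r)/(d² + r² + 2dr cosθ).
d² + r² + 2dr cosθ = |CA|² = 0.0705829 m²;  d cosθ + r = -0.012381 m.
|ω_lever| = |0.1125·10.63·-0.012381| / 0.0705829 = 0.20977 rad/s.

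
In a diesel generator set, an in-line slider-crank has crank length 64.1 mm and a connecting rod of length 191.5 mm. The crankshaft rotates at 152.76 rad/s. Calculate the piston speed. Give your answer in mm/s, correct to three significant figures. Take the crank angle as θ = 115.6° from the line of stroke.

ω = 152.8 rad/s
For an in-line slider-crank, x = r cosθ + √(L² − r² sin²θ), so v = −rω sinθ·[1 + r cosθ/√(L² − r² sin²θ)].
With r = 0.0641 m, L = 0.1915 m, θ = 115.6°: √(L² − r² sin²θ) = 0.18257 m.
v = −0.0641·152.8·0.90183·[1 + 0.0641·-0.43209/0.18257] = -7.491 m/s.
|v| = 7.491 m/s = 7491 mm/s.

7490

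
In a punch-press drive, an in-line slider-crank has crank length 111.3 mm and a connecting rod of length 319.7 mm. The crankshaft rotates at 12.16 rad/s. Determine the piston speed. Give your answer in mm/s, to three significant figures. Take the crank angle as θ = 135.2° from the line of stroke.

711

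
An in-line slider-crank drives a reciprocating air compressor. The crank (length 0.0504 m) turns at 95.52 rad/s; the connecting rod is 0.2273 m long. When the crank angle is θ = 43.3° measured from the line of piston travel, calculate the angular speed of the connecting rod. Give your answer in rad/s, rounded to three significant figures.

15.6

ω = 95.52 rad/s
The rod makes angle φ with the slider axis where L sinφ = r sinθ; differentiating, L cosφ·φ̇ = r ω cosθ.
L cosφ = √(L² − r² sin²θ) = 0.22466 m.
|ω_rod| = r ω |cosθ| / √(L² − r² sin²θ) = 0.0504·95.52·0.72777/0.22466 = 15.596 rad/s.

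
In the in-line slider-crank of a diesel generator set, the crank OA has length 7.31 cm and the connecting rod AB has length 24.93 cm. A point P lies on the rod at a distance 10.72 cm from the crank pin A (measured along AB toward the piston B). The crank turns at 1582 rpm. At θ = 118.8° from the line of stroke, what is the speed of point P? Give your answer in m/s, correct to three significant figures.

ω = 165.7 rad/s.  Crank-pin speed |V_A| = rω = 12.11 m/s, perpendicular to OA.
Rod angle: sinφ = −(r/L) sinθ ⇒ φ = -14.889°; ω_rod = −rω cosθ/√(L²−r²sin²θ) = +24.215 rad/s.
V_P = V_A + ω_rod × AP, with AP = 0.1072 m along the rod.
Components: V_Px = −rω sinθ − a·ω_rod·sinφ = -9.9453 m/s;  V_Py = rω cosθ + a·ω_rod·cosφ = -3.3254 m/s.
|V_P| = √(V_Px² + V_Py²) = 10.487 m/s.

10.5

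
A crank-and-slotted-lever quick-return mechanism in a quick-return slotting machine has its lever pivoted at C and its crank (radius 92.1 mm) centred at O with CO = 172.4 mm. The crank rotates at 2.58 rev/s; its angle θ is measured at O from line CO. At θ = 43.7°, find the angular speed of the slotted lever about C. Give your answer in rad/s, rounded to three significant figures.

5.29

ω = 16.21 rad/s (from 2.58 rev/s).
Crank pin A relative to C: A = (d + r cosθ, r sinθ); lever angle φ = atan2(r sinθ, d + r cosθ).
Differentiating tanφ: φ̇ = rω(d cosθ + r)/(d² + r² + 2dr cosθ).
d² + r² + 2dr cosθ = |CA|² = 0.0611628 m²;  d cosθ + r = +0.21674 m.
|ω_lever| = |0.0921·16.21·+0.21674| / 0.0611628 = 5.2907 rad/s.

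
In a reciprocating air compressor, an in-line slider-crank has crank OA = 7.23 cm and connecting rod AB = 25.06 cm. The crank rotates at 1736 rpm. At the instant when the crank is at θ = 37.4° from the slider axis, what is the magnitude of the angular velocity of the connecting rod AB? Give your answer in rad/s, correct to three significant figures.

42.3

ω = 181.8 rad/s (converted from 1736 rpm).
The rod makes angle φ with the slider axis where L sinφ = r sinθ; differentiating, L cosφ·φ̇ = r ω cosθ.
L cosφ = √(L² − r² sin²θ) = 0.24672 m.
|ω_rod| = r ω |cosθ| / √(L² − r² sin²θ) = 0.0723·181.8·0.79441/0.24672 = 42.321 rad/s.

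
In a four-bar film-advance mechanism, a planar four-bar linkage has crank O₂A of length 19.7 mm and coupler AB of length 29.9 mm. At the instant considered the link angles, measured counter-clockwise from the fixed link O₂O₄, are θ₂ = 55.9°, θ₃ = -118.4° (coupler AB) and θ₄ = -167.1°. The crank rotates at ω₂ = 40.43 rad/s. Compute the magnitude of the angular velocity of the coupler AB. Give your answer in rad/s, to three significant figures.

24.2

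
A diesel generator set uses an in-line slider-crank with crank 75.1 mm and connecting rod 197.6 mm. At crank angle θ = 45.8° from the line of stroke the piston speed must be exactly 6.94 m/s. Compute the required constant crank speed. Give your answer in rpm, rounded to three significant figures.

For an in-line slider-crank, |v_piston| = rω|sinθ|·[1 + r cosθ/√(L² − r² sin²θ)].
With r = 0.0751 m, L = 0.1976 m, θ = 45.8°: the bracketed kinematic factor |dx/dθ| = 0.068667 m.
ω = v/|dx/dθ| = 6.94/0.068667 = 101.07 rad/s.
N = 60ω/(2π) = 965.13 rpm.

965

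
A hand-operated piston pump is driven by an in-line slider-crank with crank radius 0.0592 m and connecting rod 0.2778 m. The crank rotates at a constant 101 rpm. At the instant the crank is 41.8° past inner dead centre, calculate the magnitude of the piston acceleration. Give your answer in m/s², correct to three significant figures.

ω = 2π·101/60 = 10.58 rad/s
x(θ) = r cosθ + √(L² − r² sin²θ); with ω constant, a = ω²·d²x/dθ².
d²x/dθ² = −r cosθ − r²(cos2θ)/√u − r⁴ sin²2θ/(4u^{3/2}),  u = L² − r² sin²θ = 0.0756158 m².
Substituting r = 0.0592 m, L = 0.2778 m, θ = 41.8°: d²x/dθ² = -0.045699 m.
a = ω²·d²x/dθ² = (10.58)²·(-0.045699) = -5.1122 m/s²;  |a| = 5.1122 m/s².

5.11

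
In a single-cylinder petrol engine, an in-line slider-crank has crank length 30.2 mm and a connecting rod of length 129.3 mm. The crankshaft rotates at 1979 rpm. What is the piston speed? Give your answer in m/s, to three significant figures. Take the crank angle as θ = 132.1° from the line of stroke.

ω = 2π·1979/60 = 207.2 rad/s
For an in-line slider-crank, x = r cosθ + √(L² − r² sin²θ), so v = −rω sinθ·[1 + r cosθ/√(L² − r² sin²θ)].
With r = 0.0302 m, L = 0.1293 m, θ = 132.1°: √(L² − r² sin²θ) = 0.12734 m.
v = −0.0302·207.2·0.74198·[1 + 0.0302·-0.67043/0.12734] = -3.9054 m/s.
|v| = 3.9054 m/s.

3.91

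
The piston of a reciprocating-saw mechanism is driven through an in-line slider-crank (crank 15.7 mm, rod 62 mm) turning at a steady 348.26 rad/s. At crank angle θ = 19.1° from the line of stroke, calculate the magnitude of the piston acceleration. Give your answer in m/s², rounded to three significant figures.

2180

ω = 348.3 rad/s
x(θ) = r cosθ + √(L² − r² sin²θ); with ω constant, a = ω²·d²x/dθ².
d²x/dθ² = −r cosθ − r²(cos2θ)/√u − r⁴ sin²2θ/(4u^{3/2}),  u = L² − r² sin²θ = 0.00381761 m².
Substituting r = 0.0157 m, L = 0.062 m, θ = 19.1°: d²x/dθ² = -0.017995 m.
a = ω²·d²x/dθ² = (348.3)²·(-0.017995) = -2182.6 m/s²;  |a| = 2182.6 m/s².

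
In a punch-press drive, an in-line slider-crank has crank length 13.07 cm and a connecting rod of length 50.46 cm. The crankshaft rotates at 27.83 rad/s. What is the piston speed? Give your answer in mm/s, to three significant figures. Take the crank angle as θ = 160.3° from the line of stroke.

926

ω = 27.83 rad/s
For an in-line slider-crank, x = r cosθ + √(L² − r² sin²θ), so v = −rω sinθ·[1 + r cosθ/√(L² − r² sin²θ)].
With r = 0.1307 m, L = 0.5046 m, θ = 160.3°: √(L² − r² sin²θ) = 0.50267 m.
v = −0.1307·27.83·0.33710·[1 + 0.1307·-0.94147/0.50267] = -0.92599 m/s.
|v| = 0.92599 m/s = 925.99 mm/s.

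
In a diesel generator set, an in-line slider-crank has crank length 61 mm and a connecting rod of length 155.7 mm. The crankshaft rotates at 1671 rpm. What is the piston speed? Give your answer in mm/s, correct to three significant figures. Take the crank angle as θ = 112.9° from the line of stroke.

ω = 2π·1671/60 = 175 rad/s
For an in-line slider-crank, x = r cosθ + √(L² − r² sin²θ), so v = −rω sinθ·[1 + r cosθ/√(L² − r² sin²θ)].
With r = 0.061 m, L = 0.1557 m, θ = 112.9°: √(L² − r² sin²θ) = 0.14521 m.
v = −0.061·175·0.92119·[1 + 0.061·-0.38912/0.14521] = -8.2255 m/s.
|v| = 8.2255 m/s = 8225.5 mm/s.

8230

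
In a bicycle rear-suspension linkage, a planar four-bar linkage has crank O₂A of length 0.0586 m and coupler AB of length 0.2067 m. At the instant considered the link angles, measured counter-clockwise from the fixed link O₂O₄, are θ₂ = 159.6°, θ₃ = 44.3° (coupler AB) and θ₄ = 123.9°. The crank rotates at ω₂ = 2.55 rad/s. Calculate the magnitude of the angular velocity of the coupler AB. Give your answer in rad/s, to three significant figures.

ω₂ = 2.55 rad/s
Differentiating the loop-closure r₂e^{iθ₂}+r₃e^{iθ₃}=r₁+r₄e^{iθ₄} gives r₂ω₂e^{iθ₂}+r₃ω₃e^{iθ₃}=r₄ω₄e^{iθ₄}.
Eliminating the other unknown: ω₃ = r₂ω₂ sin(θ₄−θ₂) / [r₃ sin(θ₃−θ₄)].
Numerator sine = -0.58354; denominator sine = -0.98357.
Result = 0.0586·2.55·(-0.58354) / (0.2067·(-0.98357)) = +0.42891 rad/s; magnitude 0.42891 rad/s.

0.429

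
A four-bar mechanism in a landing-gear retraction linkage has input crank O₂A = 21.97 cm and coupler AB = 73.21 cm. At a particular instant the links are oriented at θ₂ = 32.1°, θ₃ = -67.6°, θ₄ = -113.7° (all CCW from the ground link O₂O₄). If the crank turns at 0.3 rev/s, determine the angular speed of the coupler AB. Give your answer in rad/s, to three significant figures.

0.441

ω₂ = 1.885 rad/s (from 0.3 rev/s).
Differentiating the loop-closure r₂e^{iθ₂}+r₃e^{iθ₃}=r₁+r₄e^{iθ₄} gives r₂ω₂e^{iθ₂}+r₃ω₃e^{iθ₃}=r₄ω₄e^{iθ₄}.
Eliminating the other unknown: ω₃ = r₂ω₂ sin(θ₄−θ₂) / [r₃ sin(θ₃−θ₄)].
Numerator sine = -0.56208; denominator sine = +0.72055.
Result = 0.2197·1.885·(-0.56208) / (0.7321·(+0.72055)) = -0.44126 rad/s; magnitude 0.44126 rad/s.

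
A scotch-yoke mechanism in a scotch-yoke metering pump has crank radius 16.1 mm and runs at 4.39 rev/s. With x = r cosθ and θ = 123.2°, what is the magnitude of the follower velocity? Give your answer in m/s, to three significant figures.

0.372

ω = 27.58 rad/s (from 4.39 rev/s).
x = r cosθ ⇒ ẋ = −rω sinθ.
|v| = rω|sinθ| = 0.0161·27.58·|sin 123.2°| = 0.3716 m/s.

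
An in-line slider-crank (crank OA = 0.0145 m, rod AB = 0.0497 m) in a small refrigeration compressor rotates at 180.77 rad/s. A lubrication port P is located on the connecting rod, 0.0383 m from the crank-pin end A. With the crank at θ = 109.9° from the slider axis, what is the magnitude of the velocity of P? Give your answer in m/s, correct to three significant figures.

ω = 180.8 rad/s.  Crank-pin speed |V_A| = rω = 2.6212 m/s, perpendicular to OA.
Rod angle: sinφ = −(r/L) sinθ ⇒ φ = -15.922°; ω_rod = −rω cosθ/√(L²−r²sin²θ) = +18.668 rad/s.
V_P = V_A + ω_rod × AP, with AP = 0.0383 m along the rod.
Components: V_Px = −rω sinθ − a·ω_rod·sinφ = -2.2685 m/s;  V_Py = rω cosθ + a·ω_rod·cosφ = -0.20465 m/s.
|V_P| = √(V_Px² + V_Py²) = 2.2777 m/s.

2.28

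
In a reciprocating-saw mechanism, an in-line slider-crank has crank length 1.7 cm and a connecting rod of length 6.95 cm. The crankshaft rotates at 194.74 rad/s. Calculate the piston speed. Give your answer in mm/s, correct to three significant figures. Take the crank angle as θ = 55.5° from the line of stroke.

3110

ω = 194.7 rad/s
For an in-line slider-crank, x = r cosθ + √(L² − r² sin²θ), so v = −rω sinθ·[1 + r cosθ/√(L² − r² sin²θ)].
With r = 0.017 m, L = 0.0695 m, θ = 55.5°: √(L² − r² sin²θ) = 0.068073 m.
v = −0.017·194.7·0.82413·[1 + 0.017·0.56641/0.068073] = -3.1143 m/s.
|v| = 3.1143 m/s = 3114.3 mm/s.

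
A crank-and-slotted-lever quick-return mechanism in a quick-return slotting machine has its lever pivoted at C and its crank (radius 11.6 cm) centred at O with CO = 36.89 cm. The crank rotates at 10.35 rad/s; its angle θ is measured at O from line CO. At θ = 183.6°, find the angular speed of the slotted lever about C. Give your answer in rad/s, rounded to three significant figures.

4.72

ω = 10.35 rad/s
Crank pin A relative to C: A = (d + r cosθ, r sinθ); lever angle φ = atan2(r sinθ, d + r cosθ).
Differentiating tanφ: φ̇ = rω(d cosθ + r)/(d² + r² + 2dr cosθ).
d² + r² + 2dr cosθ = |CA|² = 0.0641273 m²;  d cosθ + r = -0.25217 m.
|ω_lever| = |0.116·10.35·-0.25217| / 0.0641273 = 4.7212 rad/s.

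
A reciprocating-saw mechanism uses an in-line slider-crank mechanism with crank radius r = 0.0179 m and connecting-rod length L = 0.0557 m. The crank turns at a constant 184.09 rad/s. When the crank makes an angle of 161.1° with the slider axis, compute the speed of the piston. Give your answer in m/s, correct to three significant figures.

0.741

ω = 184.1 rad/s
For an in-line slider-crank, x = r cosθ + √(L² − r² sin²θ), so v = −rω sinθ·[1 + r cosθ/√(L² − r² sin²θ)].
With r = 0.0179 m, L = 0.0557 m, θ = 161.1°: √(L² − r² sin²θ) = 0.055397 m.
v = −0.0179·184.1·0.32392·[1 + 0.0179·-0.94609/0.055397] = -0.74108 m/s.
|v| = 0.74108 m/s.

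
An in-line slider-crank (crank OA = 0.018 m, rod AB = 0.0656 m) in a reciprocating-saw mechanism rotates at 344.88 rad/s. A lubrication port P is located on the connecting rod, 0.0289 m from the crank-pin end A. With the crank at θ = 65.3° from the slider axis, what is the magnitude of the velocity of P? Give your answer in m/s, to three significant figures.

ω = 344.9 rad/s.  Crank-pin speed |V_A| = rω = 6.2078 m/s, perpendicular to OA.
Rod angle: sinφ = −(r/L) sinθ ⇒ φ = -14.435°; ω_rod = −rω cosθ/√(L²−r²sin²θ) = -40.833 rad/s.
V_P = V_A + ω_rod × AP, with AP = 0.0289 m along the rod.
Components: V_Px = −rω sinθ − a·ω_rod·sinφ = -5.934 m/s;  V_Py = rω cosθ + a·ω_rod·cosφ = +1.4512 m/s.
|V_P| = √(V_Px² + V_Py²) = 6.1089 m/s.

6.11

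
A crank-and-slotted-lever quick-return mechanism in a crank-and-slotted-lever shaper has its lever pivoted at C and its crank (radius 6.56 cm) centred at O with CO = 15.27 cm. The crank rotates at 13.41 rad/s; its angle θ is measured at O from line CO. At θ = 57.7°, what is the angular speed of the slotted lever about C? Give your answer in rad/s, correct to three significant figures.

ω = 13.41 rad/s
Crank pin A relative to C: A = (d + r cosθ, r sinθ); lever angle φ = atan2(r sinθ, d + r cosθ).
Differentiating tanφ: φ̇ = rω(d cosθ + r)/(d² + r² + 2dr cosθ).
d² + r² + 2dr cosθ = |CA|² = 0.038326 m²;  d cosθ + r = +0.1472 m.
|ω_lever| = |0.0656·13.41·+0.1472| / 0.038326 = 3.3786 rad/s.

3.38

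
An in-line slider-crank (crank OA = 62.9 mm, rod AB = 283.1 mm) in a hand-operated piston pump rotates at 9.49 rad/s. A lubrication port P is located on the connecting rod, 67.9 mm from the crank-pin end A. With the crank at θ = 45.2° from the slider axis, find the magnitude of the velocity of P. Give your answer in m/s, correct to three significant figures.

ω = 9.49 rad/s.  Crank-pin speed |V_A| = rω = 0.59692 m/s, perpendicular to OA.
Rod angle: sinφ = −(r/L) sinθ ⇒ φ = -9.071°; ω_rod = −rω cosθ/√(L²−r²sin²θ) = -1.5045 rad/s.
V_P = V_A + ω_rod × AP, with AP = 0.0679 m along the rod.
Components: V_Px = −rω sinθ − a·ω_rod·sinφ = -0.43966 m/s;  V_Py = rω cosθ + a·ω_rod·cosφ = +0.31973 m/s.
|V_P| = √(V_Px² + V_Py²) = 0.54363 m/s.

0.544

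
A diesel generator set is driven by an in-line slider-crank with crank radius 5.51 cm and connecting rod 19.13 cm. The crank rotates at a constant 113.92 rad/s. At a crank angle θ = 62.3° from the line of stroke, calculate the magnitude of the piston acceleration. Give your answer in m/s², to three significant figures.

215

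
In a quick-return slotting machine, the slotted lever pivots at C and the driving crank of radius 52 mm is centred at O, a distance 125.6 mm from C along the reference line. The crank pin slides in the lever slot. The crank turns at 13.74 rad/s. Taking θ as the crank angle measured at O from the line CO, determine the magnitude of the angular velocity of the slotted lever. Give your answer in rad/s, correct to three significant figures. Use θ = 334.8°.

ω = 13.74 rad/s
Crank pin A relative to C: A = (d + r cosθ, r sinθ); lever angle φ = atan2(r sinθ, d + r cosθ).
Differentiating tanφ: φ̇ = rω(d cosθ + r)/(d² + r² + 2dr cosθ).
d² + r² + 2dr cosθ = |CA|² = 0.0302986 m²;  d cosθ + r = +0.16565 m.
|ω_lever| = |0.052·13.74·+0.16565| / 0.0302986 = 3.9062 rad/s.

3.91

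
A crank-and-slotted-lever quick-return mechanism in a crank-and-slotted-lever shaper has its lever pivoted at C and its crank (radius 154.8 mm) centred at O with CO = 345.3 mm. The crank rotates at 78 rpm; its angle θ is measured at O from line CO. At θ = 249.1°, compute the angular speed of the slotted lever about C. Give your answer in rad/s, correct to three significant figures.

ω = 8.168 rad/s (from 78 rpm).
Crank pin A relative to C: A = (d + r cosθ, r sinθ); lever angle φ = atan2(r sinθ, d + r cosθ).
Differentiating tanφ: φ̇ = rω(d cosθ + r)/(d² + r² + 2dr cosθ).
d² + r² + 2dr cosθ = |CA|² = 0.105058 m²;  d cosθ + r = +0.031618 m.
|ω_lever| = |0.1548·8.168·+0.031618| / 0.105058 = 0.38054 rad/s.

0.381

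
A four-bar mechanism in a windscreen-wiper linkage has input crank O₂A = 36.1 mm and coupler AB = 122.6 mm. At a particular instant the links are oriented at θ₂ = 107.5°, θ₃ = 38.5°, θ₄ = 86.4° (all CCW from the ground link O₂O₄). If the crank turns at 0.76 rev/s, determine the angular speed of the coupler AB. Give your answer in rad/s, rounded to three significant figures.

0.682

ω₂ = 4.775 rad/s (from 0.76 rev/s).
Differentiating the loop-closure r₂e^{iθ₂}+r₃e^{iθ₃}=r₁+r₄e^{iθ₄} gives r₂ω₂e^{iθ₂}+r₃ω₃e^{iθ₃}=r₄ω₄e^{iθ₄}.
Eliminating the other unknown: ω₃ = r₂ω₂ sin(θ₄−θ₂) / [r₃ sin(θ₃−θ₄)].
Numerator sine = -0.36000; denominator sine = -0.74198.
Result = 0.0361·4.775·(-0.36000) / (0.1226·(-0.74198)) = +0.68221 rad/s; magnitude 0.68221 rad/s.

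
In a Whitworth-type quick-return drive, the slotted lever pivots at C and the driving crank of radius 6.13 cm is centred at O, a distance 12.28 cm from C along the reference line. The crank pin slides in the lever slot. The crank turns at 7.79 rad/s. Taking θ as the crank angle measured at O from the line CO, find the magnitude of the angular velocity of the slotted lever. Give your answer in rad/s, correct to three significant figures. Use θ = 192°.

6.83

ω = 7.79 rad/s
Crank pin A relative to C: A = (d + r cosθ, r sinθ); lever angle φ = atan2(r sinθ, d + r cosθ).
Differentiating tanφ: φ̇ = rω(d cosθ + r)/(d² + r² + 2dr cosθ).
d² + r² + 2dr cosθ = |CA|² = 0.00411124 m²;  d cosθ + r = -0.058817 m.
|ω_lever| = |0.0613·7.79·-0.058817| / 0.00411124 = 6.8316 rad/s.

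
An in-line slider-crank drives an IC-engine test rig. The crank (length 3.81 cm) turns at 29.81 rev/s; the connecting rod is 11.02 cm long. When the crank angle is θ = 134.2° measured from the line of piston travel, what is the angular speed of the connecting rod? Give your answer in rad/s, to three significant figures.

46.6

ω = 187.3 rad/s (converted from 29.81 rev/s).
The rod makes angle φ with the slider axis where L sinφ = r sinθ; differentiating, L cosφ·φ̇ = r ω cosθ.
L cosφ = √(L² − r² sin²θ) = 0.10676 m.
|ω_rod| = r ω |cosθ| / √(L² − r² sin²θ) = 0.0381·187.3·0.69717/0.10676 = 46.6 rad/s.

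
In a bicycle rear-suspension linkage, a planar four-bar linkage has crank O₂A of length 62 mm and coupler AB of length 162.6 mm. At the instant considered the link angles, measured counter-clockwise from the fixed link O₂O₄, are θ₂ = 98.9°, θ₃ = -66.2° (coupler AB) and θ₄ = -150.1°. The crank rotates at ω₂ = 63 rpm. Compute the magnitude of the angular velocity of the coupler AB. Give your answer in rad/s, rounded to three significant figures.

2.36

ω₂ = 6.597 rad/s (from 63 rpm).
Differentiating the loop-closure r₂e^{iθ₂}+r₃e^{iθ₃}=r₁+r₄e^{iθ₄} gives r₂ω₂e^{iθ₂}+r₃ω₃e^{iθ₃}=r₄ω₄e^{iθ₄}.
Eliminating the other unknown: ω₃ = r₂ω₂ sin(θ₄−θ₂) / [r₃ sin(θ₃−θ₄)].
Numerator sine = +0.93358; denominator sine = +0.99434.
Result = 0.062·6.597·(+0.93358) / (0.1626·(+0.99434)) = +2.3619 rad/s; magnitude 2.3619 rad/s.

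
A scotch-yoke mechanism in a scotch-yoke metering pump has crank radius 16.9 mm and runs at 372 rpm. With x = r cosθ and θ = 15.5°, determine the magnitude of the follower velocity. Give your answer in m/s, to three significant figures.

0.176

ω = 38.96 rad/s (from 372 rpm).
x = r cosθ ⇒ ẋ = −rω sinθ.
|v| = rω|sinθ| = 0.0169·38.96·|sin 15.5°| = 0.17594 m/s.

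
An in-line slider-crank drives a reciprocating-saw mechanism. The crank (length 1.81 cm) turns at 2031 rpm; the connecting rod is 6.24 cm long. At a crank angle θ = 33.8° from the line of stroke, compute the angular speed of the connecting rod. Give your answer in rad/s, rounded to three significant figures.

51.9

ω = 212.7 rad/s (converted from 2031 rpm).
The rod makes angle φ with the slider axis where L sinφ = r sinθ; differentiating, L cosφ·φ̇ = r ω cosθ.
L cosφ = √(L² − r² sin²θ) = 0.061582 m.
|ω_rod| = r ω |cosθ| / √(L² − r² sin²θ) = 0.0181·212.7·0.83098/0.061582 = 51.946 rad/s.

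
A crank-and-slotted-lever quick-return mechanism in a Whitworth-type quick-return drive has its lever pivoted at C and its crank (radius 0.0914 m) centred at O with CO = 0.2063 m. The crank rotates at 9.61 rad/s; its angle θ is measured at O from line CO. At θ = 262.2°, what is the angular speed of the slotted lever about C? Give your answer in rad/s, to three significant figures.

1.22

ω = 9.61 rad/s
Crank pin A relative to C: A = (d + r cosθ, r sinθ); lever angle φ = atan2(r sinθ, d + r cosθ).
Differentiating tanφ: φ̇ = rω(d cosθ + r)/(d² + r² + 2dr cosθ).
d² + r² + 2dr cosθ = |CA|² = 0.0457956 m²;  d cosθ + r = +0.063402 m.
|ω_lever| = |0.0914·9.61·+0.063402| / 0.0457956 = 1.216 rad/s.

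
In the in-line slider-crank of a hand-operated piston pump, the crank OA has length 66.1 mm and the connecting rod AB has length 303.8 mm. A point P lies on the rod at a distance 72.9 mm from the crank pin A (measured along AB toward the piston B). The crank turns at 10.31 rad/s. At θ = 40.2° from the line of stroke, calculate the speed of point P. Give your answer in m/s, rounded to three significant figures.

0.605

ω = 10.31 rad/s.  Crank-pin speed |V_A| = rω = 0.68149 m/s, perpendicular to OA.
Rod angle: sinφ = −(r/L) sinθ ⇒ φ = -8.073°; ω_rod = −rω cosθ/√(L²−r²sin²θ) = -1.7305 rad/s.
V_P = V_A + ω_rod × AP, with AP = 0.0729 m along the rod.
Components: V_Px = −rω sinθ − a·ω_rod·sinφ = -0.45759 m/s;  V_Py = rω cosθ + a·ω_rod·cosφ = +0.39562 m/s.
|V_P| = √(V_Px² + V_Py²) = 0.6049 m/s.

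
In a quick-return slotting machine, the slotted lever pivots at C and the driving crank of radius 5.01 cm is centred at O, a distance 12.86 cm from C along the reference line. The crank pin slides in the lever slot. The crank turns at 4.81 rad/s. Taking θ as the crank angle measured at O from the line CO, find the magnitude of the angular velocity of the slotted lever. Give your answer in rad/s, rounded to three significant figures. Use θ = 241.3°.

ω = 4.81 rad/s
Crank pin A relative to C: A = (d + r cosθ, r sinθ); lever angle φ = atan2(r sinθ, d + r cosθ).
Differentiating tanφ: φ̇ = rω(d cosθ + r)/(d² + r² + 2dr cosθ).
d² + r² + 2dr cosθ = |CA|² = 0.0128599 m²;  d cosθ + r = -0.011657 m.
|ω_lever| = |0.0501·4.81·-0.011657| / 0.0128599 = 0.21843 rad/s.

0.218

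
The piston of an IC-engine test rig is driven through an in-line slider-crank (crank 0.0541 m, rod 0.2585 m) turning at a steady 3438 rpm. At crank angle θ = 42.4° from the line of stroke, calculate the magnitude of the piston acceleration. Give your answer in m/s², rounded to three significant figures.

ω = 2π·3438/60 = 360 rad/s
x(θ) = r cosθ + √(L² − r² sin²θ); with ω constant, a = ω²·d²x/dθ².
d²x/dθ² = −r cosθ − r²(cos2θ)/√u − r⁴ sin²2θ/(4u^{3/2}),  u = L² − r² sin²θ = 0.0654915 m².
Substituting r = 0.0541 m, L = 0.2585 m, θ = 42.4°: d²x/dθ² = -0.041114 m.
a = ω²·d²x/dθ² = (360)²·(-0.041114) = -5329.1 m/s²;  |a| = 5329.1 m/s².

5330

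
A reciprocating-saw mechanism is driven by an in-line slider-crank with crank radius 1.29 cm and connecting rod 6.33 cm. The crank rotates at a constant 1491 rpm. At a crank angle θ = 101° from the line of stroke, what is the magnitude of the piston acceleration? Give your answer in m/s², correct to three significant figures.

ω = 2π·1491/60 = 156.1 rad/s
x(θ) = r cosθ + √(L² − r² sin²θ); with ω constant, a = ω²·d²x/dθ².
d²x/dθ² = −r cosθ − r²(cos2θ)/√u − r⁴ sin²2θ/(4u^{3/2}),  u = L² − r² sin²θ = 0.00384654 m².
Substituting r = 0.0129 m, L = 0.0633 m, θ = 101°: d²x/dθ² = +0.0049451 m.
a = ω²·d²x/dθ² = (156.1)²·(+0.0049451) = +120.56 m/s²;  |a| = 120.56 m/s².

121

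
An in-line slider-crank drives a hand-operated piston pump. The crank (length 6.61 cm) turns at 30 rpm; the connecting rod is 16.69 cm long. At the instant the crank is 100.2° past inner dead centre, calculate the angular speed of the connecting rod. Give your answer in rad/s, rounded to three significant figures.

ω = 3.142 rad/s (converted from 30 rpm).
The rod makes angle φ with the slider axis where L sinφ = r sinθ; differentiating, L cosφ·φ̇ = r ω cosθ.
L cosφ = √(L² − r² sin²θ) = 0.1537 m.
|ω_rod| = r ω |cosθ| / √(L² − r² sin²θ) = 0.0661·3.142·0.17708/0.1537 = 0.23926 rad/s.

0.239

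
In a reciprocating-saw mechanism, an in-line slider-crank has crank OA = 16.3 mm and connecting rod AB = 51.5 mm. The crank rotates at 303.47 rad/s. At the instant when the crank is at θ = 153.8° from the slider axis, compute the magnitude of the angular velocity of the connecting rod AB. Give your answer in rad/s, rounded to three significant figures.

87.0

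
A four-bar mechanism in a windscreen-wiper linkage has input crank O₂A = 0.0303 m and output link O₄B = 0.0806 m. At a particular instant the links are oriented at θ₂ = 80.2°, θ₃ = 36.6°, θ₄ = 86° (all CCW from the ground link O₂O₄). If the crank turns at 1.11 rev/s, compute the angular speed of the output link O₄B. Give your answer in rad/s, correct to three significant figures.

ω₂ = 6.974 rad/s (from 1.11 rev/s).
Differentiating the loop-closure r₂e^{iθ₂}+r₃e^{iθ₃}=r₁+r₄e^{iθ₄} gives r₂ω₂e^{iθ₂}+r₃ω₃e^{iθ₃}=r₄ω₄e^{iθ₄}.
Eliminating the other unknown: ω₄ = r₂ω₂ sin(θ₂−θ₃) / [r₄ sin(θ₄−θ₃)].
Numerator sine = +0.68962; denominator sine = +0.75927.
Result = 0.0303·6.974·(+0.68962) / (0.0806·(+0.75927)) = +2.3813 rad/s; magnitude 2.3813 rad/s.

2.38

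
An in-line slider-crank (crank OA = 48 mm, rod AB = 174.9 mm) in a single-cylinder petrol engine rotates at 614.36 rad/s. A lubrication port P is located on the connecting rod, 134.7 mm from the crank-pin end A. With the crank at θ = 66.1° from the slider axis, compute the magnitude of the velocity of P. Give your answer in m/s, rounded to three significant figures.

29.5

ω = 614.4 rad/s.  Crank-pin speed |V_A| = rω = 29.489 m/s, perpendicular to OA.
Rod angle: sinφ = −(r/L) sinθ ⇒ φ = -14.531°; ω_rod = −rω cosθ/√(L²−r²sin²θ) = -70.567 rad/s.
V_P = V_A + ω_rod × AP, with AP = 0.1347 m along the rod.
Components: V_Px = −rω sinθ − a·ω_rod·sinφ = -29.346 m/s;  V_Py = rω cosθ + a·ω_rod·cosφ = +2.746 m/s.
|V_P| = √(V_Px² + V_Py²) = 29.474 m/s.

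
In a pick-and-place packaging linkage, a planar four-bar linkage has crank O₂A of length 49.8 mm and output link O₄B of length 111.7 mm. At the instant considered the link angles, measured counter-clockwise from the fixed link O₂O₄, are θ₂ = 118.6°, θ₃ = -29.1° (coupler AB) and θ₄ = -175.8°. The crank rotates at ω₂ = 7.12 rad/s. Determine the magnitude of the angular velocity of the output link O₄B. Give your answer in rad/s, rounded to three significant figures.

3.09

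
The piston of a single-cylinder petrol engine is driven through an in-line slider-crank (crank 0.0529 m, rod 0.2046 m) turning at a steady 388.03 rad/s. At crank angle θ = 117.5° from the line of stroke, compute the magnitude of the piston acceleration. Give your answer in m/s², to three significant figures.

4870

ω = 388 rad/s
x(θ) = r cosθ + √(L² − r² sin²θ); with ω constant, a = ω²·d²x/dθ².
d²x/dθ² = −r cosθ − r²(cos2θ)/√u − r⁴ sin²2θ/(4u^{3/2}),  u = L² − r² sin²θ = 0.0396594 m².
Substituting r = 0.0529 m, L = 0.2046 m, θ = 117.5°: d²x/dθ² = +0.03232 m.
a = ω²·d²x/dθ² = (388)²·(+0.03232) = +4866.3 m/s²;  |a| = 4866.3 m/s².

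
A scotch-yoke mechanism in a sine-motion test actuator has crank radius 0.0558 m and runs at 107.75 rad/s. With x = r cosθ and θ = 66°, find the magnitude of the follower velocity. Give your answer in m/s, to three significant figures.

5.49

ω = 107.8 rad/s
x = r cosθ ⇒ ẋ = −rω sinθ.
|v| = rω|sinθ| = 0.0558·107.8·|sin 66°| = 5.4926 m/s.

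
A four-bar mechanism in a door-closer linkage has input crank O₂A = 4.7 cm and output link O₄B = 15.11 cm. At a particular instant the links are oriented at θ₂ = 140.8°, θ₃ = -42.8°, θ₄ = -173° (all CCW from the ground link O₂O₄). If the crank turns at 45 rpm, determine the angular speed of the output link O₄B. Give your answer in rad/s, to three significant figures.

ω₂ = 4.712 rad/s (from 45 rpm).
Differentiating the loop-closure r₂e^{iθ₂}+r₃e^{iθ₃}=r₁+r₄e^{iθ₄} gives r₂ω₂e^{iθ₂}+r₃ω₃e^{iθ₃}=r₄ω₄e^{iθ₄}.
Eliminating the other unknown: ω₄ = r₂ω₂ sin(θ₂−θ₃) / [r₄ sin(θ₄−θ₃)].
Numerator sine = -0.06279; denominator sine = -0.76380.
Result = 0.047·4.712·(-0.06279) / (0.1511·(-0.76380)) = +0.1205 rad/s; magnitude 0.1205 rad/s.

0.121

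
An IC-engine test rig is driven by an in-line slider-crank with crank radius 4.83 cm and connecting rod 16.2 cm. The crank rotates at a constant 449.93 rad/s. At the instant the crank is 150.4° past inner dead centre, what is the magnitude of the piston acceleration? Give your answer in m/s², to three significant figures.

6940

ω = 449.9 rad/s
x(θ) = r cosθ + √(L² − r² sin²θ); with ω constant, a = ω²·d²x/dθ².
d²x/dθ² = −r cosθ − r²(cos2θ)/√u − r⁴ sin²2θ/(4u^{3/2}),  u = L² − r² sin²θ = 0.0256748 m².
Substituting r = 0.0483 m, L = 0.162 m, θ = 150.4°: d²x/dθ² = +0.034298 m.
a = ω²·d²x/dθ² = (449.9)²·(+0.034298) = +6943.1 m/s²;  |a| = 6943.1 m/s².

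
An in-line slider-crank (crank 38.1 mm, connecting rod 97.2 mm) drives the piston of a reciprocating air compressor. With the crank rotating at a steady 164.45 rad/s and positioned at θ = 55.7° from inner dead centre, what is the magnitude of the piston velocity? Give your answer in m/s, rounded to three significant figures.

6.38

ω = 164.4 rad/s
For an in-line slider-crank, x = r cosθ + √(L² − r² sin²θ), so v = −rω sinθ·[1 + r cosθ/√(L² − r² sin²θ)].
With r = 0.0381 m, L = 0.0972 m, θ = 55.7°: √(L² − r² sin²θ) = 0.091963 m.
v = −0.0381·164.4·0.82610·[1 + 0.0381·0.56353/0.091963] = -6.3844 m/s.
|v| = 6.3844 m/s.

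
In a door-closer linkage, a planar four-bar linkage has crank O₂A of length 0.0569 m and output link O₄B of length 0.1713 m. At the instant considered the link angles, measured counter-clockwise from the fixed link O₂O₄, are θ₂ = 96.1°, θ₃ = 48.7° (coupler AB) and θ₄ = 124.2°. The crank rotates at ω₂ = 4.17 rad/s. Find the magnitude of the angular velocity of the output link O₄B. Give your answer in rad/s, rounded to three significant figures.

ω₂ = 4.17 rad/s
Differentiating the loop-closure r₂e^{iθ₂}+r₃e^{iθ₃}=r₁+r₄e^{iθ₄} gives r₂ω₂e^{iθ₂}+r₃ω₃e^{iθ₃}=r₄ω₄e^{iθ₄}.
Eliminating the other unknown: ω₄ = r₂ω₂ sin(θ₂−θ₃) / [r₄ sin(θ₄−θ₃)].
Numerator sine = +0.73610; denominator sine = +0.96815.
Result = 0.0569·4.17·(+0.73610) / (0.1713·(+0.96815)) = +1.0531 rad/s; magnitude 1.0531 rad/s.

1.05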